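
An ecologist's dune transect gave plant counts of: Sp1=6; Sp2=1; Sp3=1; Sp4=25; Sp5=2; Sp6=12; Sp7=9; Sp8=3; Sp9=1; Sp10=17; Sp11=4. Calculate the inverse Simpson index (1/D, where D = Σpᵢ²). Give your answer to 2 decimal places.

Total N = 6+1+1+25+2+12+9+3+1+17+4 = 81, so the proportions are 0.074074, 0.012346, 0.012346, 0.308642, 0.024691, 0.148148, 0.111111, 0.037037, 0.012346, 0.209877, 0.049383 (working shown to 6 dp, full precision carried).
D = 0.074074² + 0.012346² + 0.012346² + 0.308642² + 0.024691² + 0.148148² + 0.111111² + 0.037037² + 0.012346² + 0.209877² + 0.049383² = 0.005487 + 0.000152 + 0.000152 + 0.095260 + 0.000610 + 0.021948 + 0.012346 + 0.001372 + 0.000152 + 0.044048 + 0.002439 = 0.183966.
So 1/D = 5.4358, i.e. 5.44 to 2 decimal places.

5.44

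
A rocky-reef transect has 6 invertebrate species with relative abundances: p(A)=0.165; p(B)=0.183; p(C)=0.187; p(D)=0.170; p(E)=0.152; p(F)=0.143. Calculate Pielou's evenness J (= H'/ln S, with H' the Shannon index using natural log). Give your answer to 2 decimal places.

H' = −Σ pᵢ ln pᵢ = −((-0.2973) + (-0.3108) + (-0.3135) + (-0.3012) + (-0.2863) + (-0.2781)) = 1.7873 (working shown to 4 dp, full precision carried).
With S = 6 species, ln S = 1.7918, so J = 1.7873/1.7918 = 0.9975, i.e. 1.00 to 2 decimal places.

1.00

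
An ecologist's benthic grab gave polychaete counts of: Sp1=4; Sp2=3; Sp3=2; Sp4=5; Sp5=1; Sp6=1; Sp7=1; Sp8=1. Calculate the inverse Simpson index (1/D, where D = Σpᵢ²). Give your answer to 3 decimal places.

Total N = 4+3+2+5+1+1+1+1 = 18, so the proportions are 0.2222222, 0.1666667, 0.1111111, 0.2777778, 0.0555556, 0.0555556, 0.0555556, 0.0555556 (working shown to 7 dp, full precision carried).
D = 0.2222222² + 0.1666667² + 0.1111111² + 0.2777778² + 0.0555556² + 0.0555556² + 0.0555556² + 0.0555556² = 0.0493827 + 0.0277778 + 0.0123457 + 0.0771605 + 0.0030864 + 0.0030864 + 0.0030864 + 0.0030864 = 0.1790123.
So 1/D = 5.58621, i.e. 5.586 to 3 decimal places.

5.586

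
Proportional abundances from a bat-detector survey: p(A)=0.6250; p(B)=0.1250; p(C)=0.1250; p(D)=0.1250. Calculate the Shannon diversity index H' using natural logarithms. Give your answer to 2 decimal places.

1.07

Each pᵢ ln pᵢ term (working shown to 4 dp, full precision carried): 0.625×(-0.4700)=-0.2938, 0.125×(-2.0794)=-0.2599, 0.125×(-2.0794)=-0.2599, 0.125×(-2.0794)=-0.2599.
Sum = -1.0735, so H' = 1.07.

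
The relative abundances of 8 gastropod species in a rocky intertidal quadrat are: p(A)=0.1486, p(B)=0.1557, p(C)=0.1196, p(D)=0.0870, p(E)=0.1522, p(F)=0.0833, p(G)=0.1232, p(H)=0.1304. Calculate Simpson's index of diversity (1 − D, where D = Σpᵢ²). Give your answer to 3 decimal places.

D = 0.1486² + 0.1557² + 0.1196² + 0.087² + 0.1522² + 0.0833² + 0.1232² + 0.1304² = 0.02208 + 0.02424 + 0.01430 + 0.00757 + 0.02316 + 0.00694 + 0.01518 + 0.01700 = 0.13048 (working shown to 5 dp, full precision carried).
So 1 − D = 0.86952, i.e. 0.870 to 3 decimal places.

0.870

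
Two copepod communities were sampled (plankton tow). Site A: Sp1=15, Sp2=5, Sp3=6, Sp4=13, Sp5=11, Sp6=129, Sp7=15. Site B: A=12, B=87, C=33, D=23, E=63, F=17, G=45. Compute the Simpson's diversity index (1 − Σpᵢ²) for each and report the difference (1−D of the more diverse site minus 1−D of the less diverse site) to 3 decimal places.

Site A: N=194, proportions 0.07732, 0.02577, 0.03093, 0.06701, 0.0567, 0.66495, 0.07732, giving 1−D = 0.53656 (working shown to 5 dp, full precision carried).
Site B: N=280, proportions 0.04286, 0.31071, 0.11786, 0.08214, 0.225, 0.06071, 0.16071, giving 1−D = 0.80084.
Difference = |0.53656 − 0.80084| = 0.26428, i.e. 0.264 to 3 decimal places.

0.264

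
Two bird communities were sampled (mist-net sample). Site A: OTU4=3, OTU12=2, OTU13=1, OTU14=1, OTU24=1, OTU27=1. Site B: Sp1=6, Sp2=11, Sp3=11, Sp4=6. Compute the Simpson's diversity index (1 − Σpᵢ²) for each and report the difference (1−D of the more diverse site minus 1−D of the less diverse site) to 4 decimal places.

0.0617

Site A: N=9, proportions 0.3333333, 0.2222222, 0.1111111, 0.1111111, 0.1111111, 0.1111111, giving 1−D = 0.7901235 (working shown to 7 dp, full precision carried).
Site B: N=34, proportions 0.1764706, 0.3235294, 0.3235294, 0.1764706, giving 1−D = 0.7283737.
Difference = |0.7901235 − 0.7283737| = 0.0617498, i.e. 0.0617 to 4 decimal places.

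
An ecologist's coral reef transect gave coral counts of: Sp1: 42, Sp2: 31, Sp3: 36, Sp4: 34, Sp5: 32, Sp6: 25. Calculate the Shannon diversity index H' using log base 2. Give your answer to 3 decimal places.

2.568

Total N = 42+31+36+34+32+25 = 200, so the proportions are 0.21, 0.155, 0.18, 0.17, 0.16, 0.125 (working shown to 5 dp, full precision carried).
Each pᵢ log₂ pᵢ term: 0.21×(-2.25154)=-0.47282, 0.155×(-2.68966)=-0.41690, 0.18×(-2.47393)=-0.44531, 0.17×(-2.55639)=-0.43459, 0.16×(-2.64386)=-0.42302, 0.125×(-3.00000)=-0.37500.
Sum = -2.56763, so H' = 2.568.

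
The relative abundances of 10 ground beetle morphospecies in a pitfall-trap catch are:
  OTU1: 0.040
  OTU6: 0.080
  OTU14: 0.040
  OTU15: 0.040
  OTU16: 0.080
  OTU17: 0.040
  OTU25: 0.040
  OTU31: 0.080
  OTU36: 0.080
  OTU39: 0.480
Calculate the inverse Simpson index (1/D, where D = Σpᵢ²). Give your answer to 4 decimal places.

3.7879

D = 0.04² + 0.08² + 0.04² + 0.04² + 0.08² + 0.04² + 0.04² + 0.08² + 0.08² + 0.48² = 0.00160000 + 0.00640000 + 0.00160000 + 0.00160000 + 0.00640000 + 0.00160000 + 0.00160000 + 0.00640000 + 0.00640000 + 0.23040000 = 0.26400000 (working shown to 8 dp, full precision carried).
So 1/D = 3.787879, i.e. 3.7879 to 4 decimal places.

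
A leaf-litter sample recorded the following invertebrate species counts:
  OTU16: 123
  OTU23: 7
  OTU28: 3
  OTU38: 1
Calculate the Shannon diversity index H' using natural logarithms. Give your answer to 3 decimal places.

0.354

Total N = 123+7+3+1 = 134, so the proportions are 0.91791, 0.05224, 0.02239, 0.00746 (working shown to 5 dp, full precision carried).
Each pᵢ ln pᵢ term: 0.91791×(-0.08566)=-0.07862, 0.05224×(-2.95193)=-0.15421, 0.02239×(-3.79923)=-0.08506, 0.00746×(-4.89784)=-0.03655.
Sum = -0.35444, so H' = 0.354.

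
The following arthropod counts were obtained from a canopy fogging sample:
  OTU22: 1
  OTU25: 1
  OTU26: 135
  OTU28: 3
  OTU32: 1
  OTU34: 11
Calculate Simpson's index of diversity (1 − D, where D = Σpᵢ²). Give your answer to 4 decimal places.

0.2054

Total N = 1+1+135+3+1+11 = 152, so the proportions are 0.006579, 0.006579, 0.888158, 0.019737, 0.006579, 0.072368 (working shown to 6 dp, full precision carried).
D = 0.006579² + 0.006579² + 0.888158² + 0.019737² + 0.006579² + 0.072368² = 0.000043 + 0.000043 + 0.788824 + 0.000390 + 0.000043 + 0.005237 = 0.794581.
So 1 − D = 0.205419, i.e. 0.2054 to 4 decimal places.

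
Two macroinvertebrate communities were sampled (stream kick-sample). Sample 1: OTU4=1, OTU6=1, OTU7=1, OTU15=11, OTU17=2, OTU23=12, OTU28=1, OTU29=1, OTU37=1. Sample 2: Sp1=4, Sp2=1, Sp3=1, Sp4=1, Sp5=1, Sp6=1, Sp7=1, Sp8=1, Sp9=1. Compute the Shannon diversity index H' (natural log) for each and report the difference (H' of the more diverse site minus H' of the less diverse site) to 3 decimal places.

0.446

Sample 1: N=31, proportions 0.03226, 0.03226, 0.03226, 0.35484, 0.06452, 0.3871, 0.03226, 0.03226, 0.03226, giving H' = 1.57650 (working shown to 5 dp, full precision carried).
Sample 2: N=12, proportions 0.33333, 0.08333, 0.08333, 0.08333, 0.08333, 0.08333, 0.08333, 0.08333, 0.08333, giving H' = 2.02281.
Difference = |1.57650 − 2.02281| = 0.44631, i.e. 0.446 to 3 decimal places.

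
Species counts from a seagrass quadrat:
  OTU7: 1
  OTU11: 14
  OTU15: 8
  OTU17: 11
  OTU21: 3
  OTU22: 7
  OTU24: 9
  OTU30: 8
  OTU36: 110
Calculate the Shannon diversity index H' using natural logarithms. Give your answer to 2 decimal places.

1.34

Total N = 1+14+8+11+3+7+9+8+110 = 171, so the proportions are 0.0058, 0.0819, 0.0468, 0.0643, 0.0175, 0.0409, 0.0526, 0.0468, 0.6433 (working shown to 4 dp, full precision carried).
Each pᵢ ln pᵢ term: 0.0058×(-5.1417)=-0.0301, 0.0819×(-2.5026)=-0.2049, 0.0468×(-3.0622)=-0.1433, 0.0643×(-2.7438)=-0.1765, 0.0175×(-4.0431)=-0.0709, 0.0409×(-3.1958)=-0.1308, 0.0526×(-2.9444)=-0.1550, 0.0468×(-3.0622)=-0.1433, 0.6433×(-0.4412)=-0.2838.
Sum = -1.3385, so H' = 1.34.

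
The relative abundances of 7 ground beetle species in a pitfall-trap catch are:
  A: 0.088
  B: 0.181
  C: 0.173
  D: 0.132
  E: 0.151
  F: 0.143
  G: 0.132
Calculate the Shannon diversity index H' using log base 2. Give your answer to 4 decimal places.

Each pᵢ log₂ pᵢ term (working shown to 6 dp, full precision carried): 0.088×(-3.506353)=-0.308559, 0.181×(-2.465938)=-0.446335, 0.173×(-2.531156)=-0.437890, 0.132×(-2.921390)=-0.385624, 0.151×(-2.727380)=-0.411834, 0.143×(-2.805913)=-0.401246, 0.132×(-2.921390)=-0.385624.
Sum = -2.777111, so H' = 2.7771.

2.7771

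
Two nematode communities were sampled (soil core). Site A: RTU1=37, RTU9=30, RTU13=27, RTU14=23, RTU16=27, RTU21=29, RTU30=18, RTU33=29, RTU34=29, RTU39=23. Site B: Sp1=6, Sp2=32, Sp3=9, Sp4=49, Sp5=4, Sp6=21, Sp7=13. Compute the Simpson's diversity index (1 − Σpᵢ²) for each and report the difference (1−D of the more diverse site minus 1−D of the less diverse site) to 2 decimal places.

Site A: N=272, proportions 0.136029, 0.110294, 0.099265, 0.084559, 0.099265, 0.106618, 0.066176, 0.106618, 0.106618, 0.084559, giving 1−D = 0.896843 (working shown to 6 dp, full precision carried).
Site B: N=134, proportions 0.044776, 0.238806, 0.067164, 0.365672, 0.029851, 0.156716, 0.097015, giving 1−D = 0.767877.
Difference = |0.896843 − 0.767877| = 0.128966, i.e. 0.13 to 2 decimal places.

0.13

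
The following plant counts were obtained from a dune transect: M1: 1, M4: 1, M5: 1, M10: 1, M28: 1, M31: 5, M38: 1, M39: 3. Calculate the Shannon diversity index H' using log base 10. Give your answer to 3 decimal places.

0.794

Total N = 1+1+1+1+1+5+1+3 = 14, so the proportions are 0.07143, 0.07143, 0.07143, 0.07143, 0.07143, 0.35714, 0.07143, 0.21429 (working shown to 5 dp, full precision carried).
Each pᵢ log₁₀ pᵢ term: 0.07143×(-1.14613)=-0.08187, 0.07143×(-1.14613)=-0.08187, 0.07143×(-1.14613)=-0.08187, 0.07143×(-1.14613)=-0.08187, 0.07143×(-1.14613)=-0.08187, 0.35714×(-0.44716)=-0.15970, 0.07143×(-1.14613)=-0.08187, 0.21429×(-0.66901)=-0.14336.
Sum = -0.79426, so H' = 0.794.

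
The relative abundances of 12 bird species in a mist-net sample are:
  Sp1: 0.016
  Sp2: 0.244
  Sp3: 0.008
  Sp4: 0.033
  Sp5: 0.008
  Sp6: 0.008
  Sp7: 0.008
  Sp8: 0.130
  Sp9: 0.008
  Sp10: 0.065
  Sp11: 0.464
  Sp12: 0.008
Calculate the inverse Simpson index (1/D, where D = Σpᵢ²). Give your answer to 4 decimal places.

3.3592

D = 0.016² + 0.244² + 0.008² + 0.033² + 0.008² + 0.008² + 0.008² + 0.13² + 0.008² + 0.065² + 0.464² + 0.008² = 0.00025600 + 0.05953600 + 0.00006400 + 0.00108900 + 0.00006400 + 0.00006400 + 0.00006400 + 0.01690000 + 0.00006400 + 0.00422500 + 0.21529600 + 0.00006400 = 0.29768600 (working shown to 8 dp, full precision carried).
So 1/D = 3.359244, i.e. 3.3592 to 4 decimal places.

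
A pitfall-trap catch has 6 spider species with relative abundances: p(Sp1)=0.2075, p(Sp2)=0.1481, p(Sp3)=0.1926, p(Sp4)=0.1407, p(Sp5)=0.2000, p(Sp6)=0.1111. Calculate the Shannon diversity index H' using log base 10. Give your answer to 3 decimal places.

Each pᵢ log₁₀ pᵢ term (working shown to 5 dp, full precision carried): 0.2075×(-0.68298)=-0.14172, 0.1481×(-0.82944)=-0.12284, 0.1926×(-0.71534)=-0.13778, 0.1407×(-0.85171)=-0.11984, 0.2×(-0.69897)=-0.13979, 0.1111×(-0.95429)=-0.10602.
Sum = -0.76798, so H' = 0.768.

0.768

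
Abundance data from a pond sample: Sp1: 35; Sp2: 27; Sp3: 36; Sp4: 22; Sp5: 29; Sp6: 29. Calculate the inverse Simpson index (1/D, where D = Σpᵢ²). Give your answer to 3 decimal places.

5.850

Total N = 35+27+36+22+29+29 = 178, so the proportions are 0.1966292, 0.1516854, 0.2022472, 0.1235955, 0.1629213, 0.1629213 (working shown to 7 dp, full precision carried).
D = 0.1966292² + 0.1516854² + 0.2022472² + 0.1235955² + 0.1629213² + 0.1629213² = 0.0386630 + 0.0230085 + 0.0409039 + 0.0152758 + 0.0265434 + 0.0265434 = 0.1709380.
So 1/D = 5.85007, i.e. 5.850 to 3 decimal places.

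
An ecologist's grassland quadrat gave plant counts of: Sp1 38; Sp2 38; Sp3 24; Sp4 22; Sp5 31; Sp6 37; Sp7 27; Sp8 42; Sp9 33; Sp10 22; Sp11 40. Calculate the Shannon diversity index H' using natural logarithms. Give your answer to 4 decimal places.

Total N = 38+38+24+22+31+37+27+42+33+22+40 = 354, so the proportions are 0.107345, 0.107345, 0.067797, 0.062147, 0.087571, 0.10452, 0.076271, 0.118644, 0.09322, 0.062147, 0.112994 (working shown to 6 dp, full precision carried).
Each pᵢ ln pᵢ term: 0.107345×(-2.231711)=-0.239562, 0.107345×(-2.231711)=-0.239562, 0.067797×(-2.691243)=-0.182457, 0.062147×(-2.778254)=-0.172660, 0.087571×(-2.435310)=-0.213262, 0.10452×(-2.258379)=-0.236045, 0.076271×(-2.573460)=-0.196281, 0.118644×(-2.131627)=-0.252905, 0.09322×(-2.372789)=-0.221192, 0.062147×(-2.778254)=-0.172660, 0.112994×(-2.180417)=-0.246375.
Sum = -2.372961, so H' = 2.3730.

2.3730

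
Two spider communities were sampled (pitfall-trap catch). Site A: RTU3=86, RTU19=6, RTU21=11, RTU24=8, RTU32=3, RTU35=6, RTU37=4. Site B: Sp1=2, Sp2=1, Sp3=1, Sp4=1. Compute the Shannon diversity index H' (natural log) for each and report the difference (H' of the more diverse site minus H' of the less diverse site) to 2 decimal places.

0.19

Site A: N=124, proportions 0.6935, 0.0484, 0.0887, 0.0645, 0.0242, 0.0484, 0.0323, giving H' = 1.1394 (working shown to 4 dp, full precision carried).
Site B: N=5, proportions 0.4, 0.2, 0.2, 0.2, giving H' = 1.3322.
Difference = |1.1394 − 1.3322| = 0.1928, i.e. 0.19 to 2 decimal places.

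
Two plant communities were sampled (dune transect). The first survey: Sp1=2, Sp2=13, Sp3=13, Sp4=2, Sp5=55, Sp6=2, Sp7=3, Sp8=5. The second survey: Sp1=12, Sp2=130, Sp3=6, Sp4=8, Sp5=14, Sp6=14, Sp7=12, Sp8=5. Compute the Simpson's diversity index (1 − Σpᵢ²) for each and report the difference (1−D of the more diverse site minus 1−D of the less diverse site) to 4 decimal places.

The first survey: N=95, proportions 0.021053, 0.136842, 0.136842, 0.021053, 0.578947, 0.021053, 0.031579, 0.052632, giving 1−D = 0.622271 (working shown to 6 dp, full precision carried).
The second survey: N=201, proportions 0.059701, 0.646766, 0.029851, 0.039801, 0.069652, 0.069652, 0.059701, 0.024876, giving 1−D = 0.561768.
Difference = |0.622271 − 0.561768| = 0.060503, i.e. 0.0605 to 4 decimal places.

0.0605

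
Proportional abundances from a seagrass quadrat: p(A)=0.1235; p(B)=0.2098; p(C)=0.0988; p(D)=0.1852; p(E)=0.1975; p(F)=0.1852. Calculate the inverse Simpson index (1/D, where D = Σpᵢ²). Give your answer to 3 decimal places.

D = 0.1235² + 0.2098² + 0.0988² + 0.1852² + 0.1975² + 0.1852² = 0.0152523 + 0.0440160 + 0.0097614 + 0.0342990 + 0.0390063 + 0.0342990 = 0.1766341 (working shown to 7 dp, full precision carried).
So 1/D = 5.66142, i.e. 5.661 to 3 decimal places.

5.661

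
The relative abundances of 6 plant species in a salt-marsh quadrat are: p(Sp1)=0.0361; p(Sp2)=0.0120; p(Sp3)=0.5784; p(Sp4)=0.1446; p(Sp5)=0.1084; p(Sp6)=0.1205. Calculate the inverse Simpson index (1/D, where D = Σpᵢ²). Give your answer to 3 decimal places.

D = 0.0361² + 0.012² + 0.5784² + 0.1446² + 0.1084² + 0.1205² = 0.001303 + 0.000144 + 0.334547 + 0.020909 + 0.011751 + 0.014520 = 0.383174 (working shown to 6 dp, full precision carried).
So 1/D = 2.60978, i.e. 2.610 to 3 decimal places.

2.610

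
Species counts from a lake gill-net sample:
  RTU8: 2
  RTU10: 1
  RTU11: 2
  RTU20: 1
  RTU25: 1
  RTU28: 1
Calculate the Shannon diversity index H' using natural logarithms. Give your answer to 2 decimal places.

Total N = 2+1+2+1+1+1 = 8, so the proportions are 0.25, 0.125, 0.25, 0.125, 0.125, 0.125 (working shown to 4 dp, full precision carried).
Each pᵢ ln pᵢ term: 0.25×(-1.3863)=-0.3466, 0.125×(-2.0794)=-0.2599, 0.25×(-1.3863)=-0.3466, 0.125×(-2.0794)=-0.2599, 0.125×(-2.0794)=-0.2599, 0.125×(-2.0794)=-0.2599.
Sum = -1.7329, so H' = 1.73.

1.73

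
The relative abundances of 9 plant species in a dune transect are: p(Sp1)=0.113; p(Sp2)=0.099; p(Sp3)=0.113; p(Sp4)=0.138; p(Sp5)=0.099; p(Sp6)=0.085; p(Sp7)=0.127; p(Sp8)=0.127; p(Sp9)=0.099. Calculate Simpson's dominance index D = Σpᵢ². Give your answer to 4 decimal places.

0.1135

D = 0.113² + 0.099² + 0.113² + 0.138² + 0.099² + 0.085² + 0.127² + 0.127² + 0.099² = 0.012769 + 0.009801 + 0.012769 + 0.019044 + 0.009801 + 0.007225 + 0.016129 + 0.016129 + 0.009801 = 0.113468 (working shown to 6 dp, full precision carried).
To 4 decimal places, D = 0.1135.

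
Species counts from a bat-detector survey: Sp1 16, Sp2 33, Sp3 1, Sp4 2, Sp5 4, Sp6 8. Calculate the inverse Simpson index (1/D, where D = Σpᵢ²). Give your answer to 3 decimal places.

2.864

Total N = 16+33+1+2+4+8 = 64, so the proportions are 0.25, 0.515625, 0.015625, 0.03125, 0.0625, 0.125 (working shown to 6 dp, full precision carried).
D = 0.25² + 0.515625² + 0.015625² + 0.03125² + 0.0625² + 0.125² = 0.062500 + 0.265869 + 0.000244 + 0.000977 + 0.003906 + 0.015625 = 0.349121.
So 1/D = 2.86434, i.e. 2.864 to 3 decimal places.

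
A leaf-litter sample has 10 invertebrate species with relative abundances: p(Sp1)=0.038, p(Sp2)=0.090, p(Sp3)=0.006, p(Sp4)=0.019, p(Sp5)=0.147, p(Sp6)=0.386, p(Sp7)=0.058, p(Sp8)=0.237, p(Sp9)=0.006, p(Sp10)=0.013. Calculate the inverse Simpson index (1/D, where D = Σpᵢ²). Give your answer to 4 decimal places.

D = 0.038² + 0.09² + 0.006² + 0.019² + 0.147² + 0.386² + 0.058² + 0.237² + 0.006² + 0.013² = 0.00144400 + 0.00810000 + 0.00003600 + 0.00036100 + 0.02160900 + 0.14899600 + 0.00336400 + 0.05616900 + 0.00003600 + 0.00016900 = 0.24028400 (working shown to 8 dp, full precision carried).
So 1/D = 4.161742, i.e. 4.1617 to 4 decimal places.

4.1617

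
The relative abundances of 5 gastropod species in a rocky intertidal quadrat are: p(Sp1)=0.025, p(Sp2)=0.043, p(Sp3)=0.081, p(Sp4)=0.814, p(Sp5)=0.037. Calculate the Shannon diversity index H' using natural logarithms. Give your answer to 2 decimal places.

Each pᵢ ln pᵢ term (working shown to 4 dp, full precision carried): 0.025×(-3.6889)=-0.0922, 0.043×(-3.1466)=-0.1353, 0.081×(-2.5133)=-0.2036, 0.814×(-0.2058)=-0.1675, 0.037×(-3.2968)=-0.1220.
Sum = -0.7206, so H' = 0.72.

0.72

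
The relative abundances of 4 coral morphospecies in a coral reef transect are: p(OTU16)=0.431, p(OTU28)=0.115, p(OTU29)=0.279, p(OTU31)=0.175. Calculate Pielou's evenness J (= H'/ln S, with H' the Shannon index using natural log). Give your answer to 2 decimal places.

0.92

H' = −Σ pᵢ ln pᵢ = −((-0.3627) + (-0.2487) + (-0.3562) + (-0.3050)) = 1.2726 (working shown to 4 dp, full precision carried).
With S = 4 species, ln S = 1.3863, so J = 1.2726/1.3863 = 0.9180, i.e. 0.92 to 2 decimal places.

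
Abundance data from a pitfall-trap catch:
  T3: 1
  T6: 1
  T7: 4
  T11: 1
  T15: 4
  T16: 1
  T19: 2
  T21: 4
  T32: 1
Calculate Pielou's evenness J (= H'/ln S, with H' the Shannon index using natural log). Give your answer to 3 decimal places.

0.908

Total N = 1+1+4+1+4+1+2+4+1 = 19, so the proportions are 0.05263, 0.05263, 0.21053, 0.05263, 0.21053, 0.05263, 0.10526, 0.21053, 0.05263 (working shown to 5 dp, full precision carried).
H' = −Σ pᵢ ln pᵢ = −((-0.15497) + (-0.15497) + (-0.32803) + (-0.15497) + (-0.32803) + (-0.15497) + (-0.23698) + (-0.32803) + (-0.15497)) = 1.99592.
With S = 9 species, ln S = 2.19722, so J = 1.99592/2.19722 = 0.90838, i.e. 0.908 to 3 decimal places.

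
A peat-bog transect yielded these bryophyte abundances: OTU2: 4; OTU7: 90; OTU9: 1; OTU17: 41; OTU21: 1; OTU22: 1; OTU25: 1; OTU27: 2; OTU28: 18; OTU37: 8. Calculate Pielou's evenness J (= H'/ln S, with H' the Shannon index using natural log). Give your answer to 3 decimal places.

Total N = 4+90+1+41+1+1+1+2+18+8 = 167, so the proportions are 0.02395, 0.53892, 0.00599, 0.24551, 0.00599, 0.00599, 0.00599, 0.01198, 0.10778, 0.0479 (working shown to 5 dp, full precision carried).
H' = −Σ pᵢ ln pᵢ = −((-0.08938) + (-0.33315) + (-0.03065) + (-0.34480) + (-0.03065) + (-0.03065) + (-0.03065) + (-0.05299) + (-0.24010) + (-0.14556)) = 1.32857.
With S = 10 species, ln S = 2.30259, so J = 1.32857/2.30259 = 0.57699, i.e. 0.577 to 3 decimal places.

0.577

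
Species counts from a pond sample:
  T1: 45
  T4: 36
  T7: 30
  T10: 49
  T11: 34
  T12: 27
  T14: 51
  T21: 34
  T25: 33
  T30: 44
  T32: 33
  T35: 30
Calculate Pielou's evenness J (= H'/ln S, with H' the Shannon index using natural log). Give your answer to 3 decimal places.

Total N = 45+36+30+49+34+27+51+34+33+44+33+30 = 446, so the proportions are 0.1009, 0.08072, 0.06726, 0.10987, 0.07623, 0.06054, 0.11435, 0.07623, 0.07399, 0.09865, 0.07399, 0.06726 (working shown to 5 dp, full precision carried).
H' = −Σ pᵢ ln pᵢ = −((-0.23142) + (-0.20315) + (-0.18156) + (-0.24264) + (-0.19622) + (-0.16978) + (-0.24797) + (-0.19622) + (-0.19266) + (-0.22850) + (-0.19266) + (-0.18156)) = 2.46432.
With S = 12 species, ln S = 2.48491, so J = 2.46432/2.48491 = 0.99172, i.e. 0.992 to 3 decimal places.

0.992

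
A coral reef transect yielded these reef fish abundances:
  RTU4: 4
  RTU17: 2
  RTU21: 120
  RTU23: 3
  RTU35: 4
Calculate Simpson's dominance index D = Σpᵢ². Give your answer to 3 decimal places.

0.817

Total N = 4+2+120+3+4 = 133, so the proportions are 0.03008, 0.01504, 0.90226, 0.02256, 0.03008 (working shown to 5 dp, full precision carried).
D = 0.03008² + 0.01504² + 0.90226² + 0.02256² + 0.03008² = 0.00090 + 0.00023 + 0.81407 + 0.00051 + 0.00090 = 0.81661.
To 3 decimal places, D = 0.817.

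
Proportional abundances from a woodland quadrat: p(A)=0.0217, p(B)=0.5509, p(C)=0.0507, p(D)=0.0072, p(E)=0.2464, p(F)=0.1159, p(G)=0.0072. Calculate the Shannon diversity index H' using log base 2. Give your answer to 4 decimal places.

1.7727

Each pᵢ log₂ pᵢ term (working shown to 6 dp, full precision carried): 0.0217×(-5.526161)=-0.119918, 0.5509×(-0.860138)=-0.473850, 0.0507×(-4.301870)=-0.218105, 0.0072×(-7.117787)=-0.051248, 0.2464×(-2.020926)=-0.497956, 0.1159×(-3.109048)=-0.360339, 0.0072×(-7.117787)=-0.051248.
Sum = -1.772663, so H' = 1.7727.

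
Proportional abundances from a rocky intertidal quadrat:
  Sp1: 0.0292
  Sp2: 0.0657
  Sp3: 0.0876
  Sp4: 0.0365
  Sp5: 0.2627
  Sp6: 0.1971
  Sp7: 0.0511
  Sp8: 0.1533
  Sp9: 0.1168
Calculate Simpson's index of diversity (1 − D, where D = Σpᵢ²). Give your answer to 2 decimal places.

D = 0.0292² + 0.0657² + 0.0876² + 0.0365² + 0.2627² + 0.1971² + 0.0511² + 0.1533² + 0.1168² = 0.0009 + 0.0043 + 0.0077 + 0.0013 + 0.0690 + 0.0388 + 0.0026 + 0.0235 + 0.0136 = 0.1618 (working shown to 4 dp, full precision carried).
So 1 − D = 0.8382, i.e. 0.84 to 2 decimal places.

0.84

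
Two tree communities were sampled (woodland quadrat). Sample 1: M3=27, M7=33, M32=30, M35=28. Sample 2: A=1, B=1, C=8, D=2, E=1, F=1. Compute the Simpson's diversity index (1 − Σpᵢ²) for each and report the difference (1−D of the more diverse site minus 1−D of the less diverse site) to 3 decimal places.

0.116

Sample 1: N=118, proportions 0.22881, 0.27966, 0.25424, 0.23729, giving 1−D = 0.74849 (working shown to 5 dp, full precision carried).
Sample 2: N=14, proportions 0.07143, 0.07143, 0.57143, 0.14286, 0.07143, 0.07143, giving 1−D = 0.63265.
Difference = |0.74849 − 0.63265| = 0.11584, i.e. 0.116 to 3 decimal places.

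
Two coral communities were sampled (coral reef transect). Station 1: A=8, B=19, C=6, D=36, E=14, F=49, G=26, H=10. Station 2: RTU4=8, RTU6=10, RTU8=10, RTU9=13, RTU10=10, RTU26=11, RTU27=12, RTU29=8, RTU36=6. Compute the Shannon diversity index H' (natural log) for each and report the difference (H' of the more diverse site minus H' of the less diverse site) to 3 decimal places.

0.311

Station 1: N=168, proportions 0.04762, 0.1131, 0.03571, 0.21429, 0.08333, 0.29167, 0.15476, 0.05952, giving H' = 1.86373 (working shown to 5 dp, full precision carried).
Station 2: N=88, proportions 0.09091, 0.11364, 0.11364, 0.14773, 0.11364, 0.125, 0.13636, 0.09091, 0.06818, giving H' = 2.17462.
Difference = |1.86373 − 2.17462| = 0.31089, i.e. 0.311 to 3 decimal places.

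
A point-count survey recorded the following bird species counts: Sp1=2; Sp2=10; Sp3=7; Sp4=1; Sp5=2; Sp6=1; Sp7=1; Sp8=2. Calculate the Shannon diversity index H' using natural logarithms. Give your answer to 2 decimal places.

1.69

Total N = 2+10+7+1+2+1+1+2 = 26, so the proportions are 0.0769, 0.3846, 0.2692, 0.0385, 0.0769, 0.0385, 0.0385, 0.0769 (working shown to 4 dp, full precision carried).
Each pᵢ ln pᵢ term: 0.0769×(-2.5649)=-0.1973, 0.3846×(-0.9555)=-0.3675, 0.2692×(-1.3122)=-0.3533, 0.0385×(-3.2581)=-0.1253, 0.0769×(-2.5649)=-0.1973, 0.0385×(-3.2581)=-0.1253, 0.0385×(-3.2581)=-0.1253, 0.0769×(-2.5649)=-0.1973.
Sum = -1.6886, so H' = 1.69.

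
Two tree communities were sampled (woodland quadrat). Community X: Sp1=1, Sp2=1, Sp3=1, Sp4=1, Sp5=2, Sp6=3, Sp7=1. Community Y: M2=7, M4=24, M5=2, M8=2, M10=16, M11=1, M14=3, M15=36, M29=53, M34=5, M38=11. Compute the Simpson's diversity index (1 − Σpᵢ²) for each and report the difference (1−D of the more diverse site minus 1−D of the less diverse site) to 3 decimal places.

Community X: N=10, proportions 0.1, 0.1, 0.1, 0.1, 0.2, 0.3, 0.1, giving 1−D = 0.82000 (working shown to 5 dp, full precision carried).
Community Y: N=160, proportions 0.04375, 0.15, 0.0125, 0.0125, 0.1, 0.00625, 0.01875, 0.225, 0.33125, 0.03125, 0.06875, giving 1−D = 0.79883.
Difference = |0.82000 − 0.79883| = 0.02117, i.e. 0.021 to 3 decimal places.

0.021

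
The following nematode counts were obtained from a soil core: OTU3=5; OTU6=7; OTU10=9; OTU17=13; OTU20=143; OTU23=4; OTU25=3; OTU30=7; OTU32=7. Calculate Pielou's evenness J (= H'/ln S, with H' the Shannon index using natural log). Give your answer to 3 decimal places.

Total N = 5+7+9+13+143+4+3+7+7 = 198, so the proportions are 0.02525, 0.03535, 0.04545, 0.06566, 0.72222, 0.0202, 0.01515, 0.03535, 0.03535 (working shown to 5 dp, full precision carried).
H' = −Σ pᵢ ln pᵢ = −((-0.09290) + (-0.11816) + (-0.14050) + (-0.17880) + (-0.23503) + (-0.07883) + (-0.06348) + (-0.11816) + (-0.11816)) = 1.14403.
With S = 9 species, ln S = 2.19722, so J = 1.14403/2.19722 = 0.52067, i.e. 0.521 to 3 decimal places.

0.521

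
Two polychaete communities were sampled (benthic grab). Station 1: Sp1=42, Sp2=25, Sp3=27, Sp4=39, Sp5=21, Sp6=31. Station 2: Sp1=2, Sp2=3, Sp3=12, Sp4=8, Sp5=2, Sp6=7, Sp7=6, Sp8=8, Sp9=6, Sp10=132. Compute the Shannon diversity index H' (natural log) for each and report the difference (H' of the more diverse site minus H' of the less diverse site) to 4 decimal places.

Station 1: N=185, proportions 0.227027, 0.135135, 0.145946, 0.210811, 0.113514, 0.167568, giving H' = 1.762469 (working shown to 6 dp, full precision carried).
Station 2: N=186, proportions 0.010753, 0.016129, 0.064516, 0.043011, 0.010753, 0.037634, 0.032258, 0.043011, 0.032258, 0.709677, giving H' = 1.199883.
Difference = |1.762469 − 1.199883| = 0.562586, i.e. 0.5626 to 4 decimal places.

0.5626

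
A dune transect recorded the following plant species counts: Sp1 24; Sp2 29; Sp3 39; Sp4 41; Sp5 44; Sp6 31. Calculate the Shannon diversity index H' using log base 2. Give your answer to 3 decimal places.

Total N = 24+29+39+41+44+31 = 208, so the proportions are 0.11538, 0.13942, 0.1875, 0.19712, 0.21154, 0.14904 (working shown to 5 dp, full precision carried).
Each pᵢ log₂ pᵢ term: 0.11538×(-3.11548)=-0.35948, 0.13942×(-2.84246)=-0.39630, 0.1875×(-2.41504)=-0.45282, 0.19712×(-2.34289)=-0.46182, 0.21154×(-2.24101)=-0.47406, 0.14904×(-2.74624)=-0.40930.
Sum = -2.55378, so H' = 2.554.

2.554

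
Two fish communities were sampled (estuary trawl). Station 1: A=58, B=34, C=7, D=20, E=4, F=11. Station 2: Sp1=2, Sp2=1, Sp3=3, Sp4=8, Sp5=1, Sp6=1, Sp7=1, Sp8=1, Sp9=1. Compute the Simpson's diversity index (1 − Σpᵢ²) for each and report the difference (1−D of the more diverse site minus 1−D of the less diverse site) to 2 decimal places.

Station 1: N=134, proportions 0.43284, 0.25373, 0.05224, 0.14925, 0.02985, 0.08209, giving 1−D = 0.71564 (working shown to 5 dp, full precision carried).
Station 2: N=19, proportions 0.10526, 0.05263, 0.15789, 0.42105, 0.05263, 0.05263, 0.05263, 0.05263, 0.05263, giving 1−D = 0.77008.
Difference = |0.71564 − 0.77008| = 0.05444, i.e. 0.05 to 2 decimal places.

0.05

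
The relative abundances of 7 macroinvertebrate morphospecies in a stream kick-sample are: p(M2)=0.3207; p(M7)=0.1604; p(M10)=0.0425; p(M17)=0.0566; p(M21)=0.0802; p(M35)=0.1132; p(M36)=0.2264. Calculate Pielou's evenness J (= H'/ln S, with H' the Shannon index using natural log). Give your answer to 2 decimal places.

H' = −Σ pᵢ ln pᵢ = −((-0.3647) + (-0.2935) + (-0.1342) + (-0.1625) + (-0.2024) + (-0.2466) + (-0.3363)) = 1.7403 (working shown to 4 dp, full precision carried).
With S = 7 species, ln S = 1.9459, so J = 1.7403/1.9459 = 0.8943, i.e. 0.89 to 2 decimal places.

0.89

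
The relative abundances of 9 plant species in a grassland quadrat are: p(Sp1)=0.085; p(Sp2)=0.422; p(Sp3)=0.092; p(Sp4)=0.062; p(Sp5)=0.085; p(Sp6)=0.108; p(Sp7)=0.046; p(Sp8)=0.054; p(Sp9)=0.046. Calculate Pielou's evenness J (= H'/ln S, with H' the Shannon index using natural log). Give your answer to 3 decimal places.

H' = −Σ pᵢ ln pᵢ = −((-0.20953) + (-0.36408) + (-0.21951) + (-0.17240) + (-0.20953) + (-0.24037) + (-0.14164) + (-0.15761) + (-0.14164)) = 1.85632 (working shown to 5 dp, full precision carried).
With S = 9 species, ln S = 2.19722, so J = 1.85632/2.19722 = 0.84485, i.e. 0.845 to 3 decimal places.

0.845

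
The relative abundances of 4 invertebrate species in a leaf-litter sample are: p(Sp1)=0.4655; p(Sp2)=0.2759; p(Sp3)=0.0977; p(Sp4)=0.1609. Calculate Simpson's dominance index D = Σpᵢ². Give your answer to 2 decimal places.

0.33

D = 0.4655² + 0.2759² + 0.0977² + 0.1609² = 0.2167 + 0.0761 + 0.0095 + 0.0259 = 0.3282 (working shown to 4 dp, full precision carried).
To 2 decimal places, D = 0.33.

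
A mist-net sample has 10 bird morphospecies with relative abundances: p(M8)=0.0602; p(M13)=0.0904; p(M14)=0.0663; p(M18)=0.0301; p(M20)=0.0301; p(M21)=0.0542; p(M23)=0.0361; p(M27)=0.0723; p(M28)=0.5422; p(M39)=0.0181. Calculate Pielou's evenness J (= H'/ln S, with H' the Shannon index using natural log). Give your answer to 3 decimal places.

0.716

H' = −Σ pᵢ ln pᵢ = −((-0.16917) + (-0.21728) + (-0.17991) + (-0.10545) + (-0.10545) + (-0.15800) + (-0.11990) + (-0.18993) + (-0.33189) + (-0.07261)) = 1.64958 (working shown to 5 dp, full precision carried).
With S = 10 species, ln S = 2.30259, so J = 1.64958/2.30259 = 0.71640, i.e. 0.716 to 3 decimal places.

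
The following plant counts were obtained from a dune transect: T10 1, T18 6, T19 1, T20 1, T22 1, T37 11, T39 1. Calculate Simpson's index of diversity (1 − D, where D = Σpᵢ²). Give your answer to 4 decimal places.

Total N = 1+6+1+1+1+11+1 = 22, so the proportions are 0.045455, 0.272727, 0.045455, 0.045455, 0.045455, 0.5, 0.045455 (working shown to 6 dp, full precision carried).
D = 0.045455² + 0.272727² + 0.045455² + 0.045455² + 0.045455² + 0.5² + 0.045455² = 0.002066 + 0.074380 + 0.002066 + 0.002066 + 0.002066 + 0.250000 + 0.002066 = 0.334711.
So 1 − D = 0.665289, i.e. 0.6653 to 4 decimal places.

0.6653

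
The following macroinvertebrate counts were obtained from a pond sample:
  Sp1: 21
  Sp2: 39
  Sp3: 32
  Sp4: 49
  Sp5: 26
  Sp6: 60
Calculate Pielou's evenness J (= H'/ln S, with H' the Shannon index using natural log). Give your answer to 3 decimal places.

0.965

Total N = 21+39+32+49+26+60 = 227, so the proportions are 0.09251, 0.17181, 0.14097, 0.21586, 0.11454, 0.26432 (working shown to 5 dp, full precision carried).
H' = −Σ pᵢ ln pᵢ = −((-0.22022) + (-0.30262) + (-0.27619) + (-0.33094) + (-0.24819) + (-0.35170)) = 1.72985.
With S = 6 species, ln S = 1.79176, so J = 1.72985/1.79176 = 0.96545, i.e. 0.965 to 3 decimal places.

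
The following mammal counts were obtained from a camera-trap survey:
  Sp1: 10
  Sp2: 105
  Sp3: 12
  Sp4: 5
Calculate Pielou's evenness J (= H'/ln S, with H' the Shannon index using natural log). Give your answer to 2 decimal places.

0.52

Total N = 10+105+12+5 = 132, so the proportions are 0.0758, 0.7955, 0.0909, 0.0379 (working shown to 4 dp, full precision carried).
H' = −Σ pᵢ ln pᵢ = −((-0.1955) + (-0.1820) + (-0.2180) + (-0.1240)) = 0.7195.
With S = 4 species, ln S = 1.3863, so J = 0.7195/1.3863 = 0.5190, i.e. 0.52 to 2 decimal places.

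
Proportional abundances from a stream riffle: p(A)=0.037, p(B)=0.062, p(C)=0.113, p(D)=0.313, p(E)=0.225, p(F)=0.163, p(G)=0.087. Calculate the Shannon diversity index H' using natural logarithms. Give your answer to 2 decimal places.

Each pᵢ ln pᵢ term (working shown to 4 dp, full precision carried): 0.037×(-3.2968)=-0.1220, 0.062×(-2.7806)=-0.1724, 0.113×(-2.1804)=-0.2464, 0.313×(-1.1616)=-0.3636, 0.225×(-1.4917)=-0.3356, 0.163×(-1.8140)=-0.2957, 0.087×(-2.4418)=-0.2124.
Sum = -1.7481, so H' = 1.75.

1.75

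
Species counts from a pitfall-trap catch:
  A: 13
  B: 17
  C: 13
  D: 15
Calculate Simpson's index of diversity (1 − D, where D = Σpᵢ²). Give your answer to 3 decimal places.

0.747

Total N = 13+17+13+15 = 58, so the proportions are 0.22414, 0.2931, 0.22414, 0.25862 (working shown to 5 dp, full precision carried).
D = 0.22414² + 0.2931² + 0.22414² + 0.25862² = 0.05024 + 0.08591 + 0.05024 + 0.06688 = 0.25327.
So 1 − D = 0.74673, i.e. 0.747 to 3 decimal places.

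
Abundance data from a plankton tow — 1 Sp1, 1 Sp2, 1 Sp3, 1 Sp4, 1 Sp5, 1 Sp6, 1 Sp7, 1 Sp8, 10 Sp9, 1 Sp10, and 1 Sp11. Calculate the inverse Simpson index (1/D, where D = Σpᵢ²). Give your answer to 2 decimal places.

Total N = 1+1+1+1+1+1+1+1+10+1+1 = 20, so the proportions are 0.05, 0.05, 0.05, 0.05, 0.05, 0.05, 0.05, 0.05, 0.5, 0.05, 0.05 (working shown to 6 dp, full precision carried).
D = 0.05² + 0.05² + 0.05² + 0.05² + 0.05² + 0.05² + 0.05² + 0.05² + 0.5² + 0.05² + 0.05² = 0.002500 + 0.002500 + 0.002500 + 0.002500 + 0.002500 + 0.002500 + 0.002500 + 0.002500 + 0.250000 + 0.002500 + 0.002500 = 0.275000.
So 1/D = 3.6364, i.e. 3.64 to 2 decimal places.

3.64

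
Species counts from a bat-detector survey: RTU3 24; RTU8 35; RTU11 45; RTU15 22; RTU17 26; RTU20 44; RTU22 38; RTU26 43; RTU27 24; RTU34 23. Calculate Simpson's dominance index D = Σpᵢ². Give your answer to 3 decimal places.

Total N = 24+35+45+22+26+44+38+43+24+23 = 324, so the proportions are 0.07407, 0.10802, 0.13889, 0.0679, 0.08025, 0.1358, 0.11728, 0.13272, 0.07407, 0.07099 (working shown to 5 dp, full precision carried).
D = 0.07407² + 0.10802² + 0.13889² + 0.0679² + 0.08025² + 0.1358² + 0.11728² + 0.13272² + 0.07407² + 0.07099² = 0.00549 + 0.01167 + 0.01929 + 0.00461 + 0.00644 + 0.01844 + 0.01376 + 0.01761 + 0.00549 + 0.00504 = 0.10783.
To 3 decimal places, D = 0.108.

0.108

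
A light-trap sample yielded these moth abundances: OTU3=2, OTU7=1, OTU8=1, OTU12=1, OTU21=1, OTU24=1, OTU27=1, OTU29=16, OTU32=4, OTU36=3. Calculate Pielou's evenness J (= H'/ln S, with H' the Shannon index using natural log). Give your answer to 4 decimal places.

Total N = 2+1+1+1+1+1+1+16+4+3 = 31, so the proportions are 0.064516, 0.032258, 0.032258, 0.032258, 0.032258, 0.032258, 0.032258, 0.516129, 0.129032, 0.096774 (working shown to 6 dp, full precision carried).
H' = −Σ pᵢ ln pᵢ = −((-0.176828) + (-0.110774) + (-0.110774) + (-0.110774) + (-0.110774) + (-0.110774) + (-0.110774) + (-0.341367) + (-0.264218) + (-0.226004)) = 1.673060.
With S = 10 species, ln S = 2.302585, so J = 1.673060/2.302585 = 0.726601, i.e. 0.7266 to 4 decimal places.

0.7266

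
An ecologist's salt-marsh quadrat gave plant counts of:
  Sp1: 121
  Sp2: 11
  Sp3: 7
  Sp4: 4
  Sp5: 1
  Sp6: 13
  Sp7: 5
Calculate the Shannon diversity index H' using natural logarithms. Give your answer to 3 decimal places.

Total N = 121+11+7+4+1+13+5 = 162, so the proportions are 0.74691, 0.0679, 0.04321, 0.02469, 0.00617, 0.08025, 0.03086 (working shown to 5 dp, full precision carried).
Each pᵢ ln pᵢ term: 0.74691×(-0.29181)=-0.21795, 0.0679×(-2.68970)=-0.18263, 0.04321×(-3.14169)=-0.13575, 0.02469×(-3.70130)=-0.09139, 0.00617×(-5.08760)=-0.03140, 0.08025×(-2.52265)=-0.20243, 0.03086×(-3.47816)=-0.10735.
Sum = -0.96892, so H' = 0.969.

0.969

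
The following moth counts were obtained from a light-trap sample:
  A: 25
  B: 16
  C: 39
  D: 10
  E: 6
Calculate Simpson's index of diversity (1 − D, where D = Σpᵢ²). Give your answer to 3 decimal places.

Total N = 25+16+39+10+6 = 96, so the proportions are 0.26042, 0.16667, 0.40625, 0.10417, 0.0625 (working shown to 5 dp, full precision carried).
D = 0.26042² + 0.16667² + 0.40625² + 0.10417² + 0.0625² = 0.06782 + 0.02778 + 0.16504 + 0.01085 + 0.00391 = 0.27539.
So 1 − D = 0.72461, i.e. 0.725 to 3 decimal places.

0.725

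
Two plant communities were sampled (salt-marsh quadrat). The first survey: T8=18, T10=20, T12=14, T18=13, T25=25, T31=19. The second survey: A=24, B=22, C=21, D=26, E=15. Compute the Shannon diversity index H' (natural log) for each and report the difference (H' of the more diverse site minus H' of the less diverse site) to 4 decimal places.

0.1742

The first survey: N=109, proportions 0.165138, 0.183486, 0.12844, 0.119266, 0.229358, 0.174312, giving H' = 1.767965 (working shown to 6 dp, full precision carried).
The second survey: N=108, proportions 0.222222, 0.203704, 0.194444, 0.240741, 0.138889, giving H' = 1.593775.
Difference = |1.767965 − 1.593775| = 0.174190, i.e. 0.1742 to 4 decimal places.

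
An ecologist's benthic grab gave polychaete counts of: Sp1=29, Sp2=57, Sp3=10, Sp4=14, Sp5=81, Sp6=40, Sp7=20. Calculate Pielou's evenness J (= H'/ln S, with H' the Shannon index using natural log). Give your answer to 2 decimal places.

0.89

Total N = 29+57+10+14+81+40+20 = 251, so the proportions are 0.1155, 0.2271, 0.0398, 0.0558, 0.3227, 0.1594, 0.0797 (working shown to 4 dp, full precision carried).
H' = −Σ pᵢ ln pᵢ = −((-0.2493) + (-0.3366) + (-0.1284) + (-0.1610) + (-0.3650) + (-0.2927) + (-0.2016)) = 1.7346.
With S = 7 species, ln S = 1.9459, so J = 1.7346/1.9459 = 0.8914, i.e. 0.89 to 2 decimal places.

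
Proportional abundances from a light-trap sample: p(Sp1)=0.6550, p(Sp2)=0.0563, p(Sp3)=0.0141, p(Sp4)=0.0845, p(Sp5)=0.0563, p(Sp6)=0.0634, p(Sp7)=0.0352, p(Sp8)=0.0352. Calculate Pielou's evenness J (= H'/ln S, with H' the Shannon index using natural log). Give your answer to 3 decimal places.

H' = −Σ pᵢ ln pᵢ = −((-0.27714) + (-0.16198) + (-0.06009) + (-0.20880) + (-0.16198) + (-0.17488) + (-0.11780) + (-0.11780)) = 1.28047 (working shown to 5 dp, full precision carried).
With S = 8 species, ln S = 2.07944, so J = 1.28047/2.07944 = 0.61578, i.e. 0.616 to 3 decimal places.

0.616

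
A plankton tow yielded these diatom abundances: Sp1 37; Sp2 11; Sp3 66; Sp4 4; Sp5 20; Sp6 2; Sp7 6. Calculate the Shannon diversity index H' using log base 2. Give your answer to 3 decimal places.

Total N = 37+11+66+4+20+2+6 = 146, so the proportions are 0.25342, 0.07534, 0.45205, 0.0274, 0.13699, 0.0137, 0.0411 (working shown to 5 dp, full precision carried).
Each pᵢ log₂ pᵢ term: 0.25342×(-1.98037)=-0.50187, 0.07534×(-3.73039)=-0.28106, 0.45205×(-1.14543)=-0.51780, 0.0274×(-5.18982)=-0.14219, 0.13699×(-2.86790)=-0.39286, 0.0137×(-6.18982)=-0.08479, 0.0411×(-4.60486)=-0.18924.
Sum = -2.10981, so H' = 2.110.

2.110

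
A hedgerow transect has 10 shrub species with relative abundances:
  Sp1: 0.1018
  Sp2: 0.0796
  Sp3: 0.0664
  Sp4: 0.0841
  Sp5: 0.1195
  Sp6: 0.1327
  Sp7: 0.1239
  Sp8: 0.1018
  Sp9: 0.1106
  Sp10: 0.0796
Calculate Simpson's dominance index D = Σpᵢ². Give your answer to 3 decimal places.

D = 0.1018² + 0.0796² + 0.0664² + 0.0841² + 0.1195² + 0.1327² + 0.1239² + 0.1018² + 0.1106² + 0.0796² = 0.01036 + 0.00634 + 0.00441 + 0.00707 + 0.01428 + 0.01761 + 0.01535 + 0.01036 + 0.01223 + 0.00634 = 0.10435 (working shown to 5 dp, full precision carried).
To 3 decimal places, D = 0.104.

0.104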